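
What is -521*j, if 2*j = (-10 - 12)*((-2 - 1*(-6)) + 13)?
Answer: 97427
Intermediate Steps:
j = -187 (j = ((-10 - 12)*((-2 - 1*(-6)) + 13))/2 = (-22*((-2 + 6) + 13))/2 = (-22*(4 + 13))/2 = (-22*17)/2 = (½)*(-374) = -187)
-521*j = -521*(-187) = 97427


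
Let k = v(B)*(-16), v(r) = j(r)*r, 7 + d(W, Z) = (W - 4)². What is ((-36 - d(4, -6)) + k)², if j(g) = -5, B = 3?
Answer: 44521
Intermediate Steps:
d(W, Z) = -7 + (-4 + W)² (d(W, Z) = -7 + (W - 4)² = -7 + (-4 + W)²)
v(r) = -5*r
k = 240 (k = -5*3*(-16) = -15*(-16) = 240)
((-36 - d(4, -6)) + k)² = ((-36 - (-7 + (-4 + 4)²)) + 240)² = ((-36 - (-7 + 0²)) + 240)² = ((-36 - (-7 + 0)) + 240)² = ((-36 - 1*(-7)) + 240)² = ((-36 + 7) + 240)² = (-29 + 240)² = 211² = 44521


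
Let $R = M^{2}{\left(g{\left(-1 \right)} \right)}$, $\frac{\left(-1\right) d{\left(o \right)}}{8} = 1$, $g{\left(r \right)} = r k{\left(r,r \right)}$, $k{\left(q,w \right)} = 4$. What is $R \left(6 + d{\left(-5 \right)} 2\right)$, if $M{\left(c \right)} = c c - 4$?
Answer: $-1440$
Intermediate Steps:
$g{\left(r \right)} = 4 r$ ($g{\left(r \right)} = r 4 = 4 r$)
$M{\left(c \right)} = -4 + c^{2}$ ($M{\left(c \right)} = c^{2} - 4 = -4 + c^{2}$)
$d{\left(o \right)} = -8$ ($d{\left(o \right)} = \left(-8\right) 1 = -8$)
$R = 144$ ($R = \left(-4 + \left(4 \left(-1\right)\right)^{2}\right)^{2} = \left(-4 + \left(-4\right)^{2}\right)^{2} = \left(-4 + 16\right)^{2} = 12^{2} = 144$)
$R \left(6 + d{\left(-5 \right)} 2\right) = 144 \left(6 - 16\right) = 144 \left(-10\right) = -1440$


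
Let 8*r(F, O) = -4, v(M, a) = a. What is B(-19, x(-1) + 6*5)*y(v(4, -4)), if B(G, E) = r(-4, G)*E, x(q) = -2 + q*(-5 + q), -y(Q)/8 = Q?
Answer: -544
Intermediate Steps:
y(Q) = -8*Q
r(F, O) = -1/2 (r(F, O) = (1/8)*(-4) = -1/2)
B(G, E) = -E/2
B(-19, x(-1) + 6*5)*y(v(4, -4)) = (-((-2 + (-1)**2 - 5*(-1)) + 6*5)/2)*(-8*(-4)) = -((-2 + 1 + 5) + 30)/2*32 = -(4 + 30)/2*32 = -1/2*34*32 = -17*32 = -544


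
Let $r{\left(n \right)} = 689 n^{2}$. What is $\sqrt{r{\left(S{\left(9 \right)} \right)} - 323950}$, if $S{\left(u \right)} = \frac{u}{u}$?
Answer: $i \sqrt{323261} \approx 568.56 i$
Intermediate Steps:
$S{\left(u \right)} = 1$
$\sqrt{r{\left(S{\left(9 \right)} \right)} - 323950} = \sqrt{689 \cdot 1^{2} - 323950} = \sqrt{689 \cdot 1 - 323950} = \sqrt{689 - 323950} = \sqrt{-323261} = i \sqrt{323261}$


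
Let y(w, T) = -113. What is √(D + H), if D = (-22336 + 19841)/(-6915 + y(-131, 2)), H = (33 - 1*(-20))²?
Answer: √34690466279/3514 ≈ 53.003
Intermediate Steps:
H = 2809 (H = (33 + 20)² = 53² = 2809)
D = 2495/7028 (D = (-22336 + 19841)/(-6915 - 113) = -2495/(-7028) = -2495*(-1/7028) = 2495/7028 ≈ 0.35501)
√(D + H) = √(2495/7028 + 2809) = √(19744147/7028) = √34690466279/3514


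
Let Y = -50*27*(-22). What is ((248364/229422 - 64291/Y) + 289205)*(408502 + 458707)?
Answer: 284818509155024609597/1135638900 ≈ 2.5080e+11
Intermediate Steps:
Y = 29700 (Y = -1350*(-22) = 29700)
((248364/229422 - 64291/Y) + 289205)*(408502 + 458707) = ((248364/229422 - 64291/29700) + 289205)*(408502 + 458707) = ((248364*(1/229422) - 64291*1/29700) + 289205)*867209 = ((41394/38237 - 64291/29700) + 289205)*867209 = (-1228893167/1135638900 + 289205)*867209 = (328431219181333/1135638900)*867209 = 284818509155024609597/1135638900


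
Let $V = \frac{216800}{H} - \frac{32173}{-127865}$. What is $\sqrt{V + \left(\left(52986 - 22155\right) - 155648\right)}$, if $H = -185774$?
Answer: $\frac{2 i \sqrt{4401798649218244140762355}}{11876996255} \approx 353.3 i$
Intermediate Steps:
$V = - \frac{10872112549}{11876996255}$ ($V = \frac{216800}{-185774} - \frac{32173}{-127865} = 216800 \left(- \frac{1}{185774}\right) - - \frac{32173}{127865} = - \frac{108400}{92887} + \frac{32173}{127865} = - \frac{10872112549}{11876996255} \approx -0.91539$)
$\sqrt{V + \left(\left(52986 - 22155\right) - 155648\right)} = \sqrt{- \frac{10872112549}{11876996255} + \left(\left(52986 - 22155\right) - 155648\right)} = \sqrt{- \frac{10872112549}{11876996255} + \left(30831 - 155648\right)} = \sqrt{- \frac{10872112549}{11876996255} - 124817} = \sqrt{- \frac{1482461913672884}{11876996255}} = \frac{2 i \sqrt{4401798649218244140762355}}{11876996255}$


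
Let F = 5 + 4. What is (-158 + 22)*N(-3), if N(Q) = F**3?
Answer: -99144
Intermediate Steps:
F = 9
N(Q) = 729 (N(Q) = 9**3 = 729)
(-158 + 22)*N(-3) = (-158 + 22)*729 = -136*729 = -99144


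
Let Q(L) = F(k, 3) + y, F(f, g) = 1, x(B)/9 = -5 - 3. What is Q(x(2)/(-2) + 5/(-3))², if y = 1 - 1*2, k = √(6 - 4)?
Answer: 0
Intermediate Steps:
x(B) = -72 (x(B) = 9*(-5 - 3) = 9*(-8) = -72)
k = √2 ≈ 1.4142
y = -1 (y = 1 - 2 = -1)
Q(L) = 0 (Q(L) = 1 - 1 = 0)
Q(x(2)/(-2) + 5/(-3))² = 0² = 0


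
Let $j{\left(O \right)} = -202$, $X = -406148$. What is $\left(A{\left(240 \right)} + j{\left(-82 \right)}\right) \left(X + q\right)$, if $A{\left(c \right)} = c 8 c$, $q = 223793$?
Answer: $-83992348290$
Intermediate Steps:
$A{\left(c \right)} = 8 c^{2}$ ($A{\left(c \right)} = 8 c c = 8 c^{2}$)
$\left(A{\left(240 \right)} + j{\left(-82 \right)}\right) \left(X + q\right) = \left(8 \cdot 240^{2} - 202\right) \left(-406148 + 223793\right) = \left(8 \cdot 57600 - 202\right) \left(-182355\right) = \left(460800 - 202\right) \left(-182355\right) = 460598 \left(-182355\right) = -83992348290$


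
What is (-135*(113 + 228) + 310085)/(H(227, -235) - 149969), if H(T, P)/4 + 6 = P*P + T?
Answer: 52810/14363 ≈ 3.6768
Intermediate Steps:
H(T, P) = -24 + 4*T + 4*P² (H(T, P) = -24 + 4*(P*P + T) = -24 + 4*(P² + T) = -24 + 4*(T + P²) = -24 + (4*T + 4*P²) = -24 + 4*T + 4*P²)
(-135*(113 + 228) + 310085)/(H(227, -235) - 149969) = (-135*(113 + 228) + 310085)/((-24 + 4*227 + 4*(-235)²) - 149969) = (-135*341 + 310085)/((-24 + 908 + 4*55225) - 149969) = (-46035 + 310085)/((-24 + 908 + 220900) - 149969) = 264050/(221784 - 149969) = 264050/71815 = 264050*(1/71815) = 52810/14363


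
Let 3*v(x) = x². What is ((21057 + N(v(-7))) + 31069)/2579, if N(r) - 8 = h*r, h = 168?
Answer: 54878/2579 ≈ 21.279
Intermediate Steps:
v(x) = x²/3
N(r) = 8 + 168*r
((21057 + N(v(-7))) + 31069)/2579 = ((21057 + (8 + 168*((⅓)*(-7)²))) + 31069)/2579 = ((21057 + (8 + 168*((⅓)*49))) + 31069)*(1/2579) = ((21057 + (8 + 168*(49/3))) + 31069)*(1/2579) = ((21057 + (8 + 2744)) + 31069)*(1/2579) = ((21057 + 2752) + 31069)*(1/2579) = (23809 + 31069)*(1/2579) = 54878*(1/2579) = 54878/2579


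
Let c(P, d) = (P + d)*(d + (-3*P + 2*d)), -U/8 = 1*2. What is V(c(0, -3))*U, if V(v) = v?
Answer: -432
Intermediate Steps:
U = -16 (U = -8*2 = -16)
c(P, d) = (P + d)*(-3*P + 3*d)
V(c(0, -3))*U = (-3*0**2 + 3*(-3)**2)*(-16) = (-3*0 + 3*9)*(-16) = (0 + 27)*(-16) = 27*(-16) = -432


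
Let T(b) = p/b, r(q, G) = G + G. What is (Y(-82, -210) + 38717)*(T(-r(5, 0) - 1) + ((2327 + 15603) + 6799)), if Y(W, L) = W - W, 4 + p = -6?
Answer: 957819863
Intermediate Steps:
p = -10 (p = -4 - 6 = -10)
r(q, G) = 2*G
T(b) = -10/b
Y(W, L) = 0
(Y(-82, -210) + 38717)*(T(-r(5, 0) - 1) + ((2327 + 15603) + 6799)) = (0 + 38717)*(-10/(-2*0 - 1) + ((2327 + 15603) + 6799)) = 38717*(-10/(-1*0 - 1) + (17930 + 6799)) = 38717*(-10/(0 - 1) + 24729) = 38717*(-10/(-1) + 24729) = 38717*(-10*(-1) + 24729) = 38717*(10 + 24729) = 38717*24739 = 957819863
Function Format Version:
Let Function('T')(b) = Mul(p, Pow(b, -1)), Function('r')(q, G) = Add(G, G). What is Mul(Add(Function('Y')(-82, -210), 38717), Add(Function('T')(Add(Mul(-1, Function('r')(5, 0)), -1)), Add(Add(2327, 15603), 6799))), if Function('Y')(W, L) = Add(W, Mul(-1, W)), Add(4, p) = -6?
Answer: 957819863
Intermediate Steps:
p = -10 (p = Add(-4, -6) = -10)
Function('r')(q, G) = Mul(2, G)
Function('T')(b) = Mul(-10, Pow(b, -1))
Function('Y')(W, L) = 0
Mul(Add(Function('Y')(-82, -210), 38717), Add(Function('T')(Add(Mul(-1, Function('r')(5, 0)), -1)), Add(Add(2327, 15603), 6799))) = Mul(Add(0, 38717), Add(Mul(-10, Pow(Add(Mul(-1, Mul(2, 0)), -1), -1)), Add(Add(2327, 15603), 6799))) = Mul(38717, Add(Mul(-10, Pow(Add(Mul(-1, 0), -1), -1)), Add(17930, 6799))) = Mul(38717, Add(Mul(-10, Pow(Add(0, -1), -1)), 24729)) = Mul(38717, Add(Mul(-10, Pow(-1, -1)), 24729)) = Mul(38717, Add(Mul(-10, -1), 24729)) = Mul(38717, Add(10, 24729)) = Mul(38717, 24739) = 957819863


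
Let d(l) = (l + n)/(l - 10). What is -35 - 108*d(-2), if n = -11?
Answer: -152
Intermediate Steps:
d(l) = (-11 + l)/(-10 + l) (d(l) = (l - 11)/(l - 10) = (-11 + l)/(-10 + l))
-35 - 108*d(-2) = -35 - 108*(-11 - 2)/(-10 - 2) = -35 - 108*(-13)/(-12) = -35 - (-9)*(-13) = -35 - 108*13/12 = -35 - 117 = -152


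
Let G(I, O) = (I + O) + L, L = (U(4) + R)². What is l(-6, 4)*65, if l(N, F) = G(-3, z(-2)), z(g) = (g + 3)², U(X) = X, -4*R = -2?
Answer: 4745/4 ≈ 1186.3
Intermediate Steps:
R = ½ (R = -¼*(-2) = ½ ≈ 0.50000)
L = 81/4 (L = (4 + ½)² = (9/2)² = 81/4 ≈ 20.250)
z(g) = (3 + g)²
G(I, O) = 81/4 + I + O (G(I, O) = (I + O) + 81/4 = 81/4 + I + O)
l(N, F) = 73/4 (l(N, F) = 81/4 - 3 + (3 - 2)² = 81/4 - 3 + 1² = 81/4 - 3 + 1 = 73/4)
l(-6, 4)*65 = (73/4)*65 = 4745/4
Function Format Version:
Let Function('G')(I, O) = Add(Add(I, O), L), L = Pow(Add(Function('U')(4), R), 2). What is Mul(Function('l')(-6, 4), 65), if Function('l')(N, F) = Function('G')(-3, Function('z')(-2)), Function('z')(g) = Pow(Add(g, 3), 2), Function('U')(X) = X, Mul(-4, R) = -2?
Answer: Rational(4745, 4) ≈ 1186.3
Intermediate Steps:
R = Rational(1, 2) (R = Mul(Rational(-1, 4), -2) = Rational(1, 2) ≈ 0.50000)
L = Rational(81, 4) (L = Pow(Add(4, Rational(1, 2)), 2) = Pow(Rational(9, 2), 2) = Rational(81, 4) ≈ 20.250)
Function('z')(g) = Pow(Add(3, g), 2)
Function('G')(I, O) = Add(Rational(81, 4), I, O) (Function('G')(I, O) = Add(Add(I, O), Rational(81, 4)) = Add(Rational(81, 4), I, O))
Function('l')(N, F) = Rational(73, 4) (Function('l')(N, F) = Add(Rational(81, 4), -3, Pow(Add(3, -2), 2)) = Add(Rational(81, 4), -3, Pow(1, 2)) = Add(Rational(81, 4), -3, 1) = Rational(73, 4))
Mul(Function('l')(-6, 4), 65) = Mul(Rational(73, 4), 65) = Rational(4745, 4)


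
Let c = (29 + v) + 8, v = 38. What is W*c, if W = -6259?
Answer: -469425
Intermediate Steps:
c = 75 (c = (29 + 38) + 8 = 67 + 8 = 75)
W*c = -6259*75 = -469425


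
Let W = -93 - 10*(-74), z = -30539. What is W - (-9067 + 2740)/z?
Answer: 19752406/30539 ≈ 646.79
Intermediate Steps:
W = 647 (W = -93 + 740 = 647)
W - (-9067 + 2740)/z = 647 - (-9067 + 2740)/(-30539) = 647 - (-6327)*(-1)/30539 = 647 - 1*6327/30539 = 647 - 6327/30539 = 19752406/30539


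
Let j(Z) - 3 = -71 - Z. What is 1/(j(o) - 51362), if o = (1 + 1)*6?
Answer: -1/51442 ≈ -1.9439e-5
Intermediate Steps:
o = 12 (o = 2*6 = 12)
j(Z) = -68 - Z (j(Z) = 3 + (-71 - Z) = -68 - Z)
1/(j(o) - 51362) = 1/((-68 - 1*12) - 51362) = 1/((-68 - 12) - 51362) = 1/(-80 - 51362) = 1/(-51442) = -1/51442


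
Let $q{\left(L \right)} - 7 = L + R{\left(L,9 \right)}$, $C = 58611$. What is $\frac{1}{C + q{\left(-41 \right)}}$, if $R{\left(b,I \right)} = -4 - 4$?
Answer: $\frac{1}{58569} \approx 1.7074 \cdot 10^{-5}$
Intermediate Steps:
$R{\left(b,I \right)} = -8$
$q{\left(L \right)} = -1 + L$ ($q{\left(L \right)} = 7 + \left(L - 8\right) = 7 + \left(-8 + L\right) = -1 + L$)
$\frac{1}{C + q{\left(-41 \right)}} = \frac{1}{58611 - 42} = \frac{1}{58569}$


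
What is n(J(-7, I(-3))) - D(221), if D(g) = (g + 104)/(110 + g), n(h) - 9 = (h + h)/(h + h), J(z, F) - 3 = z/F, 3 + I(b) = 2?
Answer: 2985/331 ≈ 9.0181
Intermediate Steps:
I(b) = -1 (I(b) = -3 + 2 = -1)
J(z, F) = 3 + z/F
n(h) = 10 (n(h) = 9 + (h + h)/(h + h) = 9 + (2*h)/((2*h)) = 9 + (2*h)*(1/(2*h)) = 9 + 1 = 10)
D(g) = (104 + g)/(110 + g)
n(J(-7, I(-3))) - D(221) = 10 - (104 + 221)/(110 + 221) = 10 - 325/331 = 2985/331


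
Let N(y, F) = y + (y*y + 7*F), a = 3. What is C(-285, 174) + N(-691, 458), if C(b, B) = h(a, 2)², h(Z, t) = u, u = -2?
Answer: 480000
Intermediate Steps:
h(Z, t) = -2
N(y, F) = y + y² + 7*F (N(y, F) = y + (y² + 7*F) = y + y² + 7*F)
C(b, B) = 4 (C(b, B) = (-2)² = 4)
C(-285, 174) + N(-691, 458) = 4 + (-691 + (-691)² + 7*458) = 4 + (-691 + 477481 + 3206) = 4 + 479996 = 480000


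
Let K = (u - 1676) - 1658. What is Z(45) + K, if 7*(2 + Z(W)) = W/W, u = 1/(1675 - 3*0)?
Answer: -39112918/11725 ≈ -3335.9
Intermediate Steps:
u = 1/1675 (u = 1/(1675 + 0) = 1/1675 ≈ 0.00059702)
Z(W) = -13/7 (Z(W) = -2 + (W/W)/7 = -2 + (1/7)*1 = -2 + 1/7 = -13/7)
K = -5584449/1675 (K = (1/1675 - 1676) - 1658 = -2807299/1675 - 1658 = -5584449/1675 ≈ -3334.0)
Z(45) + K = -13/7 - 5584449/1675 = -39112918/11725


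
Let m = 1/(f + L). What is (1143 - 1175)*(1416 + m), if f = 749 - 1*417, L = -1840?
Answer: -17082616/377 ≈ -45312.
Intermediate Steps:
f = 332 (f = 749 - 417 = 332)
m = -1/1508 (m = 1/(332 - 1840) = 1/(-1508) = -1/1508 ≈ -0.00066313)
(1143 - 1175)*(1416 + m) = (1143 - 1175)*(1416 - 1/1508) = -32*2135327/1508 = -17082616/377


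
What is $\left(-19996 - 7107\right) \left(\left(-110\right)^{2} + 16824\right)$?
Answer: $-783927172$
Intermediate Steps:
$\left(-19996 - 7107\right) \left(\left(-110\right)^{2} + 16824\right) = - 27103 \left(12100 + 16824\right) = \left(-27103\right) 28924 = -783927172$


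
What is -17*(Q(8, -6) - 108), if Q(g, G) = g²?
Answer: 748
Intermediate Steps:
-17*(Q(8, -6) - 108) = -17*(8² - 108) = -17*(64 - 108) = -17*(-44) = 748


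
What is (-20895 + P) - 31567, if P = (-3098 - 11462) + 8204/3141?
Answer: -210507898/3141 ≈ -67019.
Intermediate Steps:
P = -45724756/3141 (P = -14560 + 8204*(1/3141) = -14560 + 8204/3141 = -45724756/3141 ≈ -14557.)
(-20895 + P) - 31567 = (-20895 - 45724756/3141) - 31567 = -111355951/3141 - 31567 = -210507898/3141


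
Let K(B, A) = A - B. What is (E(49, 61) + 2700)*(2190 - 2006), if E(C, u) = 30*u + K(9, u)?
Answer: 843088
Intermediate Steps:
E(C, u) = -9 + 31*u (E(C, u) = 30*u + (u - 1*9) = 30*u + (u - 9) = 30*u + (-9 + u) = -9 + 31*u)
(E(49, 61) + 2700)*(2190 - 2006) = ((-9 + 31*61) + 2700)*(2190 - 2006) = ((-9 + 1891) + 2700)*184 = (1882 + 2700)*184 = 4582*184 = 843088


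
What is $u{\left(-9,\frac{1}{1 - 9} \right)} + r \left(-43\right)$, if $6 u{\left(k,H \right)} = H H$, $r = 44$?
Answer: $- \frac{726527}{384} \approx -1892.0$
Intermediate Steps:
$u{\left(k,H \right)} = \frac{H^{2}}{6}$ ($u{\left(k,H \right)} = \frac{H H}{6} = \frac{H^{2}}{6}$)
$u{\left(-9,\frac{1}{1 - 9} \right)} + r \left(-43\right) = \frac{\left(\frac{1}{1 - 9}\right)^{2}}{6} + 44 \left(-43\right) = \frac{\left(\frac{1}{-8}\right)^{2}}{6} - 1892 = \frac{\left(- \frac{1}{8}\right)^{2}}{6} - 1892 = \frac{1}{6} \cdot \frac{1}{64} - 1892 = \frac{1}{384} - 1892 = - \frac{726527}{384}$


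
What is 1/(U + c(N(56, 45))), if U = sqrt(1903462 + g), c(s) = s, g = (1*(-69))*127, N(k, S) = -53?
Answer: 53/1891890 + sqrt(1894699)/1891890 ≈ 0.00075558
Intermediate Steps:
g = -8763 (g = -69*127 = -8763)
U = sqrt(1894699) (U = sqrt(1903462 - 8763) = sqrt(1894699) ≈ 1376.5)
1/(U + c(N(56, 45))) = 1/(sqrt(1894699) - 53) = 1/(-53 + sqrt(1894699))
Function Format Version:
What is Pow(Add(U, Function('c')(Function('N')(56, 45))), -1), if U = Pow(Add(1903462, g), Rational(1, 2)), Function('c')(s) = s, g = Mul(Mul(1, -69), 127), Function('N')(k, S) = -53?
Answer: Add(Rational(53, 1891890), Mul(Rational(1, 1891890), Pow(1894699, Rational(1, 2)))) ≈ 0.00075558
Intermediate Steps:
g = -8763 (g = Mul(-69, 127) = -8763)
U = Pow(1894699, Rational(1, 2)) (U = Pow(Add(1903462, -8763), Rational(1, 2)) = Pow(1894699, Rational(1, 2)) ≈ 1376.5)
Pow(Add(U, Function('c')(Function('N')(56, 45))), -1) = Pow(Add(Pow(1894699, Rational(1, 2)), -53), -1) = Pow(Add(-53, Pow(1894699, Rational(1, 2))), -1)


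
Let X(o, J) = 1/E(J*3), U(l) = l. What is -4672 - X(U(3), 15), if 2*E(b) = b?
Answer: -210242/45 ≈ -4672.0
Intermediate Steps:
E(b) = b/2
X(o, J) = 2/(3*J) (X(o, J) = 1/((J*3)/2) = 1/((3*J)/2) = 1/(3*J/2) = 2/(3*J))
-4672 - X(U(3), 15) = -4672 - 2/(3*15) = -4672 - 1*2/45 = -4672 - 2/45 = -210242/45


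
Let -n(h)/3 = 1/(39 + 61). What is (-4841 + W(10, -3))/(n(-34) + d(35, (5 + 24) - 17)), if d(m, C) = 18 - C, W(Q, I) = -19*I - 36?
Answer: -482000/597 ≈ -807.37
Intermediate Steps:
W(Q, I) = -36 - 19*I
n(h) = -3/100 (n(h) = -3/(39 + 61) = -3/100)
(-4841 + W(10, -3))/(n(-34) + d(35, (5 + 24) - 17)) = (-4841 + (-36 - 19*(-3)))/(-3/100 + (18 - ((5 + 24) - 17))) = (-4841 + (-36 + 57))/(-3/100 + (18 - (29 - 17))) = (-4841 + 21)/(-3/100 + (18 - 1*12)) = -4820/(-3/100 + (18 - 12)) = -4820/(-3/100 + 6) = -4820/597/100 = -4820*100/597 = -482000/597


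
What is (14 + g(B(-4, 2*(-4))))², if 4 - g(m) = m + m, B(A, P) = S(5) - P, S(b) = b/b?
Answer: 0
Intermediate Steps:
S(b) = 1
B(A, P) = 1 - P
g(m) = 4 - 2*m (g(m) = 4 - (m + m) = 4 - 2*m)
(14 + g(B(-4, 2*(-4))))² = (14 + (4 - 2*(1 - 2*(-4))))² = (14 + (4 - 2*(1 - 1*(-8))))² = (14 + (4 - 2*(1 + 8)))² = (14 + (4 - 2*9))² = (14 + (4 - 18))² = (14 - 14)² = 0² = 0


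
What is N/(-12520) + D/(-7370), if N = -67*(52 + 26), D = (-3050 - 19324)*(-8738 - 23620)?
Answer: -41200748601/419420 ≈ -98233.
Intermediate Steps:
D = 723977892 (D = -22374*(-32358) = 723977892)
N = -5226 (N = -67*78 = -5226)
N/(-12520) + D/(-7370) = -5226/(-12520) + 723977892/(-7370) = -5226*(-1/12520) + 723977892*(-1/7370) = 2613/6260 - 32908086/335 = -41200748601/419420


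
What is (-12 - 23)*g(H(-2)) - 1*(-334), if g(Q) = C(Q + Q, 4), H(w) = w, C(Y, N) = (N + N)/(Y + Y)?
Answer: 369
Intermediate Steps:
C(Y, N) = N/Y (C(Y, N) = (2*N)/((2*Y)) = (2*N)*(1/(2*Y)) = N/Y)
g(Q) = 2/Q (g(Q) = 4/(Q + Q) = 4/((2*Q)) = 4*(1/(2*Q)) = 2/Q)
(-12 - 23)*g(H(-2)) - 1*(-334) = (-12 - 23)*(2/(-2)) - 1*(-334) = -70*(-1)/2 + 334 = -35*(-1) + 334 = 35 + 334 = 369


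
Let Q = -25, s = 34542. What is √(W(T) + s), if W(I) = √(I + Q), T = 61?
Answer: 2*√8637 ≈ 185.87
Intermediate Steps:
W(I) = √(-25 + I) (W(I) = √(I - 25) = √(-25 + I))
√(W(T) + s) = √(√(-25 + 61) + 34542) = √(√36 + 34542) = √(6 + 34542) = √34548 = 2*√8637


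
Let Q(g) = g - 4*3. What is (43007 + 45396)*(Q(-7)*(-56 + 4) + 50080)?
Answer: 4514564404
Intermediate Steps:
Q(g) = -12 + g (Q(g) = g - 12 = -12 + g)
(43007 + 45396)*(Q(-7)*(-56 + 4) + 50080) = (43007 + 45396)*((-12 - 7)*(-56 + 4) + 50080) = 88403*(-19*(-52) + 50080) = 88403*(988 + 50080) = 88403*51068 = 4514564404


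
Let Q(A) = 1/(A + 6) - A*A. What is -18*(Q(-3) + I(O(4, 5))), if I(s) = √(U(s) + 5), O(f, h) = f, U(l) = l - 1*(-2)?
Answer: 156 - 18*√11 ≈ 96.301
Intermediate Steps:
U(l) = 2 + l (U(l) = l + 2 = 2 + l)
Q(A) = 1/(6 + A) - A²
I(s) = √(7 + s) (I(s) = √((2 + s) + 5) = √(7 + s))
-18*(Q(-3) + I(O(4, 5))) = -18*((1 - 1*(-3)³ - 6*(-3)²)/(6 - 3) + √(7 + 4)) = -18*((1 - 1*(-27) - 6*9)/3 + √11) = -18*((1 + 27 - 54)/3 + √11) = -18*((⅓)*(-26) + √11) = -18*(-26/3 + √11) = 156 - 18*√11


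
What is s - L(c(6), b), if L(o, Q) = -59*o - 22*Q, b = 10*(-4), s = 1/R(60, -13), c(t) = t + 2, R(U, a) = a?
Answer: -5305/13 ≈ -408.08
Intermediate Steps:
c(t) = 2 + t
s = -1/13 (s = 1/(-13) = -1/13 ≈ -0.076923)
b = -40
s - L(c(6), b) = -1/13 - (-59*(2 + 6) - 22*(-40)) = -1/13 - (-59*8 + 880) = -1/13 - (-472 + 880) = -1/13 - 1*408 = -1/13 - 408 = -5305/13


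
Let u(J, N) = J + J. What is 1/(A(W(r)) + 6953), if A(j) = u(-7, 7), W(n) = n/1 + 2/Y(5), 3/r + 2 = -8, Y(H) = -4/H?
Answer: 1/6939 ≈ 0.00014411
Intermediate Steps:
u(J, N) = 2*J
r = -3/10 (r = 3/(-2 - 8) = 3/(-10) = 3*(-⅒) = -3/10 ≈ -0.30000)
W(n) = -5/2 + n (W(n) = n/1 + 2/((-4/5)) = n*1 + 2/((-4*⅕)) = n + 2/(-⅘) = n + 2*(-5/4) = n - 5/2 = -5/2 + n)
A(j) = -14 (A(j) = 2*(-7) = -14)
1/(A(W(r)) + 6953) = 1/(-14 + 6953) = 1/6939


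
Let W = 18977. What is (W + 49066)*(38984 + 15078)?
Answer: 3678540666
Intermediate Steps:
(W + 49066)*(38984 + 15078) = (18977 + 49066)*(38984 + 15078) = 68043*54062 = 3678540666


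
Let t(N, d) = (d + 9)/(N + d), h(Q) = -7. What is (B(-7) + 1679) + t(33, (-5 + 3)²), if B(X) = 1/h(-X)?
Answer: 434915/259 ≈ 1679.2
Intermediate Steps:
t(N, d) = (9 + d)/(N + d)
B(X) = -⅐ (B(X) = 1/(-7) = -⅐)
(B(-7) + 1679) + t(33, (-5 + 3)²) = (-⅐ + 1679) + (9 + (-5 + 3)²)/(33 + (-5 + 3)²) = 11752/7 + (9 + (-2)²)/(33 + (-2)²) = 11752/7 + (9 + 4)/(33 + 4) = 11752/7 + 13/37 = 434915/259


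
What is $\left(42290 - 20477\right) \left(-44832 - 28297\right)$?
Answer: $-1595162877$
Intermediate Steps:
$\left(42290 - 20477\right) \left(-44832 - 28297\right) = 21813 \left(-73129\right) = -1595162877$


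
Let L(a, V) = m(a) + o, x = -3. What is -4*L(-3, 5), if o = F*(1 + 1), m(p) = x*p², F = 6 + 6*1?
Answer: 12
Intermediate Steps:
F = 12 (F = 6 + 6 = 12)
m(p) = -3*p²
o = 24 (o = 12*(1 + 1) = 12*2 = 24)
L(a, V) = 24 - 3*a² (L(a, V) = -3*a² + 24 = 24 - 3*a²)
-4*L(-3, 5) = -4*(24 - 3*(-3)²) = -4*(24 - 3*9) = -4*(24 - 27) = -4*(-3) = 12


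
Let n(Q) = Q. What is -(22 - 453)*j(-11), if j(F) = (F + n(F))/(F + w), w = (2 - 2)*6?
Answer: 862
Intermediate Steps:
w = 0 (w = 0*6 = 0)
j(F) = 2 (j(F) = (F + F)/(F + 0) = (2*F)/F = 2)
-(22 - 453)*j(-11) = -(22 - 453)*2 = -(-431)*2 = -1*(-862) = 862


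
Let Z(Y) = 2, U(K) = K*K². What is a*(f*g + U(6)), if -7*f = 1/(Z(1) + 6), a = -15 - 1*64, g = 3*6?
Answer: -477081/28 ≈ -17039.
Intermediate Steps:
U(K) = K³
g = 18
a = -79 (a = -15 - 64 = -79)
f = -1/56 (f = -1/(7*(2 + 6)) = -⅐/8 = -⅐*⅛ = -1/56 ≈ -0.017857)
a*(f*g + U(6)) = -79*(-1/56*18 + 6³) = -79*(-9/28 + 216) = -79*6039/28 = -477081/28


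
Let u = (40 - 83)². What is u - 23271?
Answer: -21422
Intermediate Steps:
u = 1849 (u = (-43)² = 1849)
u - 23271 = 1849 - 23271 = -21422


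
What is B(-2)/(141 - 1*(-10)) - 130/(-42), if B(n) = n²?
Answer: 9899/3171 ≈ 3.1217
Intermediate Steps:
B(-2)/(141 - 1*(-10)) - 130/(-42) = (-2)²/(141 - 1*(-10)) - 130/(-42) = 4/(141 + 10) - 130*(-1/42) = 4/151 + 65/21 = 9899/3171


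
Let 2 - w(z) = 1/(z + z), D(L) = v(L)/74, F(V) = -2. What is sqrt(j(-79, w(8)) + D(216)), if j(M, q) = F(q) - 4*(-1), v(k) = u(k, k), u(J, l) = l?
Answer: sqrt(6734)/37 ≈ 2.2179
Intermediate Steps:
v(k) = k
D(L) = L/74
w(z) = 2 - 1/(2*z) (w(z) = 2 - 1/(z + z) = 2 - 1/(2*z))
j(M, q) = 2 (j(M, q) = -2 - 4*(-1) = -2 + 4 = 2)
sqrt(j(-79, w(8)) + D(216)) = sqrt(2 + (1/74)*216) = sqrt(2 + 108/37) = sqrt(182/37) = sqrt(6734)/37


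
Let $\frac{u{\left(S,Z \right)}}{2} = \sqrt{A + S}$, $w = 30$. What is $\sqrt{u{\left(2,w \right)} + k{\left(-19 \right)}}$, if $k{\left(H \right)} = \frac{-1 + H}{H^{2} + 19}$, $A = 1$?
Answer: $\frac{\sqrt{-19 + 722 \sqrt{3}}}{19} \approx 1.847$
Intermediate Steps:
$u{\left(S,Z \right)} = 2 \sqrt{1 + S}$
$k{\left(H \right)} = \frac{-1 + H}{19 + H^{2}}$
$\sqrt{u{\left(2,w \right)} + k{\left(-19 \right)}} = \sqrt{2 \sqrt{1 + 2} + \frac{-1 - 19}{19 + \left(-19\right)^{2}}} = \sqrt{2 \sqrt{3} + \frac{1}{19 + 361} \left(-20\right)} = \sqrt{2 \sqrt{3} + \frac{1}{380} \left(-20\right)} = \sqrt{2 \sqrt{3} - \frac{1}{19}} = \sqrt{- \frac{1}{19} + 2 \sqrt{3}}$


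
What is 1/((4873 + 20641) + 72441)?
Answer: 1/97955 ≈ 1.0209e-5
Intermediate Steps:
1/((4873 + 20641) + 72441) = 1/(25514 + 72441) = 1/97955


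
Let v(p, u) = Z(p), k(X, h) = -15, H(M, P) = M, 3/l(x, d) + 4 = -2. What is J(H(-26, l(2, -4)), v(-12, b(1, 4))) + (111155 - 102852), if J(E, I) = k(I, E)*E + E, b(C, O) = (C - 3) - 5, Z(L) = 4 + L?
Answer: 8667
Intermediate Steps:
l(x, d) = -½ (l(x, d) = 3/(-4 - 2) = 3/(-6) = 3*(-⅙) = -½)
b(C, O) = -8 + C (b(C, O) = (-3 + C) - 5 = -8 + C)
v(p, u) = 4 + p
J(E, I) = -14*E (J(E, I) = -15*E + E = -14*E)
J(H(-26, l(2, -4)), v(-12, b(1, 4))) + (111155 - 102852) = -14*(-26) + (111155 - 102852) = 364 + 8303 = 8667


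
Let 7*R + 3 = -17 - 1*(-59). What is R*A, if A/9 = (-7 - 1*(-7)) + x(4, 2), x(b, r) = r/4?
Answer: 351/14 ≈ 25.071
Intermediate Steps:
x(b, r) = r/4 (x(b, r) = r*(1/4) = r/4)
R = 39/7 (R = -3/7 + (-17 - 1*(-59))/7 = -3/7 + (-17 + 59)/7 = -3/7 + (1/7)*42 = -3/7 + 6 = 39/7 ≈ 5.5714)
A = 9/2 (A = 9*((-7 - 1*(-7)) + (1/4)*2) = 9*((-7 + 7) + 1/2) = 9*(0 + 1/2) = 9*(1/2) = 9/2 ≈ 4.5000)
R*A = (39/7)*(9/2) = 351/14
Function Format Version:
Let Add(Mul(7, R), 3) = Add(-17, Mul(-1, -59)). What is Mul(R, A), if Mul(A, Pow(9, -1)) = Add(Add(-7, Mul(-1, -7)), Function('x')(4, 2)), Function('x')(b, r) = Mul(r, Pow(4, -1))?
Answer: Rational(351, 14) ≈ 25.071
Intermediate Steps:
Function('x')(b, r) = Mul(Rational(1, 4), r) (Function('x')(b, r) = Mul(r, Rational(1, 4)) = Mul(Rational(1, 4), r))
R = Rational(39, 7) (R = Add(Rational(-3, 7), Mul(Rational(1, 7), Add(-17, Mul(-1, -59)))) = Add(Rational(-3, 7), Mul(Rational(1, 7), Add(-17, 59))) = Add(Rational(-3, 7), Mul(Rational(1, 7), 42)) = Add(Rational(-3, 7), 6) = Rational(39, 7) ≈ 5.5714)
A = Rational(9, 2) (A = Mul(9, Add(Add(-7, Mul(-1, -7)), Mul(Rational(1, 4), 2))) = Mul(9, Add(Add(-7, 7), Rational(1, 2))) = Mul(9, Add(0, Rational(1, 2))) = Mul(9, Rational(1, 2)) = Rational(9, 2) ≈ 4.5000)
Mul(R, A) = Mul(Rational(39, 7), Rational(9, 2)) = Rational(351, 14)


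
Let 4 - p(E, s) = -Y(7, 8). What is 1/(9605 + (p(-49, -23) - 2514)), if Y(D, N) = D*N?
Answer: 1/7151 ≈ 0.00013984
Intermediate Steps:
p(E, s) = 60 (p(E, s) = 4 - (-1)*7*8 = 4 - (-1)*56 = 4 - 1*(-56) = 4 + 56 = 60)
1/(9605 + (p(-49, -23) - 2514)) = 1/(9605 + (60 - 2514)) = 1/(9605 - 2454) = 1/7151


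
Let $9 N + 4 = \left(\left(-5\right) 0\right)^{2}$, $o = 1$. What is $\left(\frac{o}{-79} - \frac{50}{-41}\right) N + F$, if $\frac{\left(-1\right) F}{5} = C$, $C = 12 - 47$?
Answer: $\frac{1695263}{9717} \approx 174.46$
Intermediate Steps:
$N = - \frac{4}{9}$ ($N = - \frac{4}{9} + \frac{\left(\left(-5\right) 0\right)^{2}}{9} = - \frac{4}{9} + \frac{0^{2}}{9} = - \frac{4}{9} + \frac{1}{9} \cdot 0 = - \frac{4}{9} + 0 = - \frac{4}{9} \approx -0.44444$)
$C = -35$ ($C = 12 - 47 = -35$)
$F = 175$ ($F = \left(-5\right) \left(-35\right) = 175$)
$\left(\frac{o}{-79} - \frac{50}{-41}\right) N + F = \left(1 \frac{1}{-79} - \frac{50}{-41}\right) \left(- \frac{4}{9}\right) + 175 = \left(1 \left(- \frac{1}{79}\right) - - \frac{50}{41}\right) \left(- \frac{4}{9}\right) + 175 = \left(- \frac{1}{79} + \frac{50}{41}\right) \left(- \frac{4}{9}\right) + 175 = \frac{3909}{3239} \left(- \frac{4}{9}\right) + 175 = - \frac{5212}{9717} + 175 = \frac{1695263}{9717}$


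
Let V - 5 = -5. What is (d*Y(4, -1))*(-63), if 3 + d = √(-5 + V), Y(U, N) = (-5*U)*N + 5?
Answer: 4725 - 1575*I*√5 ≈ 4725.0 - 3521.8*I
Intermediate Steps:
V = 0 (V = 5 - 5 = 0)
Y(U, N) = 5 - 5*N*U (Y(U, N) = -5*N*U + 5 = 5 - 5*N*U)
d = -3 + I*√5 (d = -3 + √(-5 + 0) = -3 + √(-5) = -3 + I*√5 ≈ -3.0 + 2.2361*I)
(d*Y(4, -1))*(-63) = ((-3 + I*√5)*(5 - 5*(-1)*4))*(-63) = ((-3 + I*√5)*(5 + 20))*(-63) = ((-3 + I*√5)*25)*(-63) = (-75 + 25*I*√5)*(-63) = 4725 - 1575*I*√5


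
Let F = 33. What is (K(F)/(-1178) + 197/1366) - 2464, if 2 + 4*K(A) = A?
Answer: -255788335/103816 ≈ -2463.9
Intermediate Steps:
K(A) = -½ + A/4
(K(F)/(-1178) + 197/1366) - 2464 = ((-½ + (¼)*33)/(-1178) + 197/1366) - 2464 = ((-½ + 33/4)*(-1/1178) + 197*(1/1366)) - 2464 = ((31/4)*(-1/1178) + 197/1366) - 2464 = (-1/152 + 197/1366) - 2464 = 14289/103816 - 2464 = -255788335/103816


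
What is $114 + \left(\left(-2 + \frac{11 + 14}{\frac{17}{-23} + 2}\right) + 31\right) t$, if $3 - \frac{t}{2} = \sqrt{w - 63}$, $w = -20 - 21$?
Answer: $\frac{11802}{29} - \frac{5664 i \sqrt{26}}{29} \approx 406.97 - 995.89 i$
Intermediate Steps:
$w = -41$
$t = 6 - 4 i \sqrt{26}$ ($t = 6 - 2 \sqrt{-41 - 63} = 6 - 2 \sqrt{-104} = 6 - 2 \cdot 2 i \sqrt{26} = 6 - 4 i \sqrt{26} \approx 6.0 - 20.396 i$)
$114 + \left(\left(-2 + \frac{11 + 14}{\frac{17}{-23} + 2}\right) + 31\right) t = 114 + \left(\left(-2 + \frac{11 + 14}{\frac{17}{-23} + 2}\right) + 31\right) \left(6 - 4 i \sqrt{26}\right) = 114 + \left(\left(-2 + \frac{25}{17 \left(- \frac{1}{23}\right) + 2}\right) + 31\right) \left(6 - 4 i \sqrt{26}\right) = 114 + \left(\left(-2 + \frac{25}{- \frac{17}{23} + 2}\right) + 31\right) \left(6 - 4 i \sqrt{26}\right) = 114 + \left(\left(-2 + \frac{25}{\frac{29}{23}}\right) + 31\right) \left(6 - 4 i \sqrt{26}\right) = 114 + \left(\left(-2 + 25 \cdot \frac{23}{29}\right) + 31\right) \left(6 - 4 i \sqrt{26}\right) = 114 + \left(\left(-2 + \frac{575}{29}\right) + 31\right) \left(6 - 4 i \sqrt{26}\right) = 114 + \left(\frac{517}{29} + 31\right) \left(6 - 4 i \sqrt{26}\right) = 114 + \frac{1416 \left(6 - 4 i \sqrt{26}\right)}{29} = 114 + \left(\frac{8496}{29} - \frac{5664 i \sqrt{26}}{29}\right) = \frac{11802}{29} - \frac{5664 i \sqrt{26}}{29}$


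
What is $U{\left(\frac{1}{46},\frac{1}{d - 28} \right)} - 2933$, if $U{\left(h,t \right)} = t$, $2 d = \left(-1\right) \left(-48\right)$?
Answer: $- \frac{11733}{4} \approx -2933.3$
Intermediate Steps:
$d = 24$ ($d = \frac{\left(-1\right) \left(-48\right)}{2} = \frac{1}{2} \cdot 48 = 24$)
$U{\left(\frac{1}{46},\frac{1}{d - 28} \right)} - 2933 = \frac{1}{24 - 28} - 2933 = \frac{1}{-4} - 2933 = - \frac{1}{4} - 2933 = - \frac{11733}{4}$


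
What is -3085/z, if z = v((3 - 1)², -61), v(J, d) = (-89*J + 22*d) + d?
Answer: 3085/1759 ≈ 1.7538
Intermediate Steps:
v(J, d) = -89*J + 23*d
z = -1759 (z = -89*(3 - 1)² + 23*(-61) = -89*2² - 1403 = -89*4 - 1403 = -356 - 1403 = -1759)
-3085/z = -3085/(-1759) = -3085*(-1/1759) = 3085/1759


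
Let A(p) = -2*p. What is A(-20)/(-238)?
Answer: -20/119 ≈ -0.16807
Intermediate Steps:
A(-20)/(-238) = -2*(-20)/(-238) = 40*(-1/238) = -20/119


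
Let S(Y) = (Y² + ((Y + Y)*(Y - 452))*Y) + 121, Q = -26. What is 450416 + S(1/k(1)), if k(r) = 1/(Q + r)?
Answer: -145088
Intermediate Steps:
k(r) = 1/(-26 + r)
S(Y) = 121 + Y² + 2*Y²*(-452 + Y) (S(Y) = (Y² + ((2*Y)*(-452 + Y))*Y) + 121 = (Y² + (2*Y*(-452 + Y))*Y) + 121 = (Y² + 2*Y²*(-452 + Y)) + 121 = 121 + Y² + 2*Y²*(-452 + Y))
450416 + S(1/k(1)) = 450416 + (121 - 903*(-26 + 1)² + 2*(1/(1/(-26 + 1)))³) = 450416 + (121 - 903*(1/(1/(-25)))² + 2*(1/(1/(-25)))³) = 450416 + (121 - 903*(1/(-1/25))² + 2*(1/(-1/25))³) = 450416 + (121 - 903*(-25)² + 2*(-25)³) = 450416 + (121 - 903*625 + 2*(-15625)) = 450416 + (121 - 564375 - 31250) = 450416 - 595504 = -145088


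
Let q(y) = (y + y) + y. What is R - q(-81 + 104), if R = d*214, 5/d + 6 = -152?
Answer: -5986/79 ≈ -75.772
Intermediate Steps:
d = -5/158 (d = 5/(-6 - 152) = 5/(-158) = 5*(-1/158) = -5/158 ≈ -0.031646)
q(y) = 3*y (q(y) = 2*y + y = 3*y)
R = -535/79 (R = -5/158*214 = -535/79 ≈ -6.7721)
R - q(-81 + 104) = -535/79 - 3*(-81 + 104) = -535/79 - 3*23 = -535/79 - 1*69 = -535/79 - 69 = -5986/79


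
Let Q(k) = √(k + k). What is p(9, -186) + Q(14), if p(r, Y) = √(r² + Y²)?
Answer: 2*√7 + 3*√3853 ≈ 191.51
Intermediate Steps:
Q(k) = √2*√k (Q(k) = √(2*k) = √2*√k)
p(r, Y) = √(Y² + r²)
p(9, -186) + Q(14) = √((-186)² + 9²) + √2*√14 = √(34596 + 81) + 2*√7 = √34677 + 2*√7 = 3*√3853 + 2*√7 = 2*√7 + 3*√3853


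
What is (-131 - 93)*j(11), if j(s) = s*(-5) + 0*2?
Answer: 12320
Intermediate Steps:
j(s) = -5*s (j(s) = -5*s + 0 = -5*s)
(-131 - 93)*j(11) = (-131 - 93)*(-5*11) = -224*(-55) = 12320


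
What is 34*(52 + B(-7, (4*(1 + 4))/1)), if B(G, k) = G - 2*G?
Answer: 2006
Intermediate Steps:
B(G, k) = -G
34*(52 + B(-7, (4*(1 + 4))/1)) = 34*(52 - 1*(-7)) = 34*(52 + 7) = 34*59 = 2006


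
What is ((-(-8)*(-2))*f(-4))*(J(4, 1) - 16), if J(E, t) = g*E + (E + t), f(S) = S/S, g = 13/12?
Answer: 320/3 ≈ 106.67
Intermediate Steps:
g = 13/12 (g = 13*(1/12) = 13/12 ≈ 1.0833)
f(S) = 1
J(E, t) = t + 25*E/12 (J(E, t) = 13*E/12 + (E + t) = t + 25*E/12)
((-(-8)*(-2))*f(-4))*(J(4, 1) - 16) = (-(-8)*(-2)*1)*((1 + (25/12)*4) - 16) = (-4*4*1)*((1 + 25/3) - 16) = (-16*1)*(28/3 - 16) = -16*(-20/3) = 320/3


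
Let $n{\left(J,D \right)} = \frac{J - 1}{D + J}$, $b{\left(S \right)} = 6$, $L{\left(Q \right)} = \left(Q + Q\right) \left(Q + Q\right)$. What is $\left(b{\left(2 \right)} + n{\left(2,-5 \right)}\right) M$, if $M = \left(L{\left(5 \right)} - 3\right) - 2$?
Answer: $\frac{1615}{3} \approx 538.33$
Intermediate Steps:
$L{\left(Q \right)} = 4 Q^{2}$ ($L{\left(Q \right)} = 2 Q 2 Q = 4 Q^{2}$)
$n{\left(J,D \right)} = \frac{-1 + J}{D + J}$
$M = 95$ ($M = \left(4 \cdot 5^{2} - 3\right) - 2 = \left(4 \cdot 25 - 3\right) - 2 = \left(100 - 3\right) - 2 = 97 - 2 = 95$)
$\left(b{\left(2 \right)} + n{\left(2,-5 \right)}\right) M = \left(6 + \frac{-1 + 2}{-5 + 2}\right) 95 = \left(6 + \frac{1}{-3} \cdot 1\right) 95 = \left(6 - \frac{1}{3}\right) 95 = \frac{17}{3} \cdot 95 = \frac{1615}{3}$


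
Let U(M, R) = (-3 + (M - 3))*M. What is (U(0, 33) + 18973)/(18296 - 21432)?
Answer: -18973/3136 ≈ -6.0501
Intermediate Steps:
U(M, R) = M*(-6 + M) (U(M, R) = (-3 + (-3 + M))*M = (-6 + M)*M = M*(-6 + M))
(U(0, 33) + 18973)/(18296 - 21432) = (0*(-6 + 0) + 18973)/(18296 - 21432) = (0*(-6) + 18973)/(-3136) = (0 + 18973)*(-1/3136) = 18973*(-1/3136) = -18973/3136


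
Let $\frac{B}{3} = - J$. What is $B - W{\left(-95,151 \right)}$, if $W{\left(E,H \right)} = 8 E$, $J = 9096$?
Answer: $-26528$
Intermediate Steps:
$B = -27288$ ($B = 3 \left(\left(-1\right) 9096\right) = 3 \left(-9096\right) = -27288$)
$B - W{\left(-95,151 \right)} = -27288 - 8 \left(-95\right) = -27288 - -760 = -27288 + 760 = -26528$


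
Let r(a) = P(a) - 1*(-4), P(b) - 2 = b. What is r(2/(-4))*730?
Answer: 4015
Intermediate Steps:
P(b) = 2 + b
r(a) = 6 + a (r(a) = (2 + a) - 1*(-4) = (2 + a) + 4 = 6 + a)
r(2/(-4))*730 = (6 + 2/(-4))*730 = (6 + 2*(-¼))*730 = (6 - ½)*730 = (11/2)*730 = 4015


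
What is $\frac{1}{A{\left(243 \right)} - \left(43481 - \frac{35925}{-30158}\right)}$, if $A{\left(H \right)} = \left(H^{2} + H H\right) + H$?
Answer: $\frac{30158}{2257591955} \approx 1.3358 \cdot 10^{-5}$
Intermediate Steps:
$A{\left(H \right)} = H + 2 H^{2}$ ($A{\left(H \right)} = \left(H^{2} + H^{2}\right) + H = 2 H^{2} + H = H + 2 H^{2}$)
$\frac{1}{A{\left(243 \right)} - \left(43481 - \frac{35925}{-30158}\right)} = \frac{1}{243 \left(1 + 2 \cdot 243\right) - \left(43481 - \frac{35925}{-30158}\right)} = \frac{1}{243 \left(1 + 486\right) + \left(35925 \left(- \frac{1}{30158}\right) - 43481\right)} = \frac{1}{243 \cdot 487 - \frac{1311335923}{30158}} = \frac{1}{118341 - \frac{1311335923}{30158}} = \frac{1}{\frac{2257591955}{30158}} = \frac{30158}{2257591955}$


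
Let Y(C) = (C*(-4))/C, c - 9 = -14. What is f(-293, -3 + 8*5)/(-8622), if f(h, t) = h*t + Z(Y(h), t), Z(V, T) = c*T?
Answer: 5513/4311 ≈ 1.2788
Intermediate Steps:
c = -5 (c = 9 - 14 = -5)
Y(C) = -4 (Y(C) = (-4*C)/C = -4)
Z(V, T) = -5*T
f(h, t) = -5*t + h*t (f(h, t) = h*t - 5*t = -5*t + h*t)
f(-293, -3 + 8*5)/(-8622) = ((-3 + 8*5)*(-5 - 293))/(-8622) = ((-3 + 40)*(-298))*(-1/8622) = (37*(-298))*(-1/8622) = -11026*(-1/8622) = 5513/4311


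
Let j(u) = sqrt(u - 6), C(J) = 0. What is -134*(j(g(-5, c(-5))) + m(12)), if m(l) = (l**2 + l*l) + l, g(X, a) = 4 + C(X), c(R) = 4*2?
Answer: -40200 - 134*I*sqrt(2) ≈ -40200.0 - 189.5*I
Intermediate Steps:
c(R) = 8
g(X, a) = 4 (g(X, a) = 4 + 0 = 4)
j(u) = sqrt(-6 + u)
m(l) = l + 2*l**2 (m(l) = (l**2 + l**2) + l = 2*l**2 + l = l + 2*l**2)
-134*(j(g(-5, c(-5))) + m(12)) = -134*(sqrt(-6 + 4) + 12*(1 + 2*12)) = -134*(sqrt(-2) + 12*(1 + 24)) = -134*(I*sqrt(2) + 12*25) = -134*(I*sqrt(2) + 300) = -134*(300 + I*sqrt(2)) = -40200 - 134*I*sqrt(2)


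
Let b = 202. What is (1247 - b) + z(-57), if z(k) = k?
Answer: 988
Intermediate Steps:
(1247 - b) + z(-57) = (1247 - 1*202) - 57 = (1247 - 202) - 57 = 1045 - 57 = 988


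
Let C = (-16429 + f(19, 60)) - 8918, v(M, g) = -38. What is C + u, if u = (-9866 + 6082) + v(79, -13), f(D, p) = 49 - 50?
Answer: -29170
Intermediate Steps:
f(D, p) = -1
u = -3822 (u = (-9866 + 6082) - 38 = -3784 - 38 = -3822)
C = -25348 (C = (-16429 - 1) - 8918 = -16430 - 8918 = -25348)
C + u = -25348 - 3822 = -29170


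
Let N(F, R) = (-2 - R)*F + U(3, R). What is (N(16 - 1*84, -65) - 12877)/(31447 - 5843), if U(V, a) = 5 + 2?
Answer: -8577/12802 ≈ -0.66997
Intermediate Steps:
U(V, a) = 7
N(F, R) = 7 + F*(-2 - R) (N(F, R) = (-2 - R)*F + 7 = F*(-2 - R) + 7 = 7 + F*(-2 - R))
(N(16 - 1*84, -65) - 12877)/(31447 - 5843) = ((7 - 2*(16 - 1*84) - 1*(16 - 1*84)*(-65)) - 12877)/(31447 - 5843) = ((7 - 2*(16 - 84) - 1*(16 - 84)*(-65)) - 12877)/25604 = ((7 - 2*(-68) - 1*(-68)*(-65)) - 12877)*(1/25604) = ((7 + 136 - 4420) - 12877)*(1/25604) = (-4277 - 12877)*(1/25604) = -17154*1/25604 = -8577/12802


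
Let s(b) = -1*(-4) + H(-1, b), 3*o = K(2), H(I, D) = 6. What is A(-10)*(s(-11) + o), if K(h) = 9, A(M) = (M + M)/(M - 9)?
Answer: 260/19 ≈ 13.684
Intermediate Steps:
A(M) = 2*M/(-9 + M) (A(M) = (2*M)/(-9 + M) = 2*M/(-9 + M))
o = 3 (o = (⅓)*9 = 3)
s(b) = 10 (s(b) = -1*(-4) + 6 = 4 + 6 = 10)
A(-10)*(s(-11) + o) = (2*(-10)/(-9 - 10))*(10 + 3) = (2*(-10)/(-19))*13 = (2*(-10)*(-1/19))*13 = (20/19)*13 = 260/19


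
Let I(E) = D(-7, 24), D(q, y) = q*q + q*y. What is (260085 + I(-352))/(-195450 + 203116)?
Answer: 129983/3833 ≈ 33.912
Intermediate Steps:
D(q, y) = q**2 + q*y
I(E) = -119 (I(E) = -7*(-7 + 24) = -7*17 = -119)
(260085 + I(-352))/(-195450 + 203116) = (260085 - 119)/(-195450 + 203116) = 259966/7666 = 259966*(1/7666) = 129983/3833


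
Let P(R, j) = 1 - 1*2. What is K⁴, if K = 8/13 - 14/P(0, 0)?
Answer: 1303210000/28561 ≈ 45629.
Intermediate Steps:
P(R, j) = -1 (P(R, j) = 1 - 2 = -1)
K = 190/13 (K = 8/13 - 14/(-1) = 8*(1/13) - 14*(-1) = 8/13 + 14 = 190/13 ≈ 14.615)
K⁴ = (190/13)⁴ = 1303210000/28561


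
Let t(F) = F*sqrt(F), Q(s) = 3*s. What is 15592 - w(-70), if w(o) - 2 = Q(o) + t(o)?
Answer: 15800 + 70*I*sqrt(70) ≈ 15800.0 + 585.66*I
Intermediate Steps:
t(F) = F**(3/2)
w(o) = 2 + o**(3/2) + 3*o (w(o) = 2 + (3*o + o**(3/2)) = 2 + (o**(3/2) + 3*o) = 2 + o**(3/2) + 3*o)
15592 - w(-70) = 15592 - (2 + (-70)**(3/2) + 3*(-70)) = 15592 - (2 - 70*I*sqrt(70) - 210) = 15592 - (-208 - 70*I*sqrt(70)) = 15592 + (208 + 70*I*sqrt(70)) = 15800 + 70*I*sqrt(70)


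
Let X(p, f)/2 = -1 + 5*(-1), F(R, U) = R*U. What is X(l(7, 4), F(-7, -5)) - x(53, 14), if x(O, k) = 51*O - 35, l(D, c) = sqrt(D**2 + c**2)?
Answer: -2680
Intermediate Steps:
X(p, f) = -12 (X(p, f) = 2*(-1 + 5*(-1)) = 2*(-1 - 5) = 2*(-6) = -12)
x(O, k) = -35 + 51*O
X(l(7, 4), F(-7, -5)) - x(53, 14) = -12 - (-35 + 51*53) = -12 - (-35 + 2703) = -12 - 1*2668 = -12 - 2668 = -2680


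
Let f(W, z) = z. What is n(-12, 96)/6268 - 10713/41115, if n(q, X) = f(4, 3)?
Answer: -22341913/85902940 ≈ -0.26008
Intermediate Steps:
n(q, X) = 3
n(-12, 96)/6268 - 10713/41115 = 3/6268 - 10713/41115 = 3*(1/6268) - 10713*1/41115 = 3/6268 - 3571/13705 = -22341913/85902940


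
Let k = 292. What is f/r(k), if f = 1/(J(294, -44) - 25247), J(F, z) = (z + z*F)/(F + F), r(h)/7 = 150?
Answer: -7/185727700 ≈ -3.7690e-8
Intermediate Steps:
r(h) = 1050 (r(h) = 7*150 = 1050)
J(F, z) = (z + F*z)/(2*F) (J(F, z) = (z + F*z)/((2*F)) = (z + F*z)*(1/(2*F)) = (z + F*z)/(2*F))
f = -147/3714554 (f = 1/((½)*(-44)*(1 + 294)/294 - 25247) = 1/((½)*(-44)*(1/294)*295 - 25247) = 1/(-3245/147 - 25247) = 1/(-3714554/147) = -147/3714554 ≈ -3.9574e-5)
f/r(k) = -147/3714554/1050 = -147/3714554*1/1050 = -7/185727700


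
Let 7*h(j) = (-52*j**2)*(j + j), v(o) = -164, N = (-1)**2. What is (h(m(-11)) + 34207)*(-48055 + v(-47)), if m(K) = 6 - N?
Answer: -10919144331/7 ≈ -1.5599e+9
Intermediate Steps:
N = 1
m(K) = 5 (m(K) = 6 - 1*1 = 6 - 1 = 5)
h(j) = -104*j**3/7 (h(j) = ((-52*j**2)*(j + j))/7 = ((-52*j**2)*(2*j))/7 = (-104*j**3)/7 = -104*j**3/7)
(h(m(-11)) + 34207)*(-48055 + v(-47)) = (-104/7*5**3 + 34207)*(-48055 - 164) = (-104/7*125 + 34207)*(-48219) = (-13000/7 + 34207)*(-48219) = (226449/7)*(-48219) = -10919144331/7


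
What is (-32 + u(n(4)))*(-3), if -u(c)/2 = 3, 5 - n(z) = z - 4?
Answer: 114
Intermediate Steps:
n(z) = 9 - z (n(z) = 5 - (z - 4) = 5 - (-4 + z) = 5 + (4 - z) = 9 - z)
u(c) = -6 (u(c) = -2*3 = -6)
(-32 + u(n(4)))*(-3) = (-32 - 6)*(-3) = -38*(-3) = 114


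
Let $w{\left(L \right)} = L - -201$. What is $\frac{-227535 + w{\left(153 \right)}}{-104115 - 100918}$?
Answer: $\frac{227181}{205033} \approx 1.108$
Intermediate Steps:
$w{\left(L \right)} = 201 + L$ ($w{\left(L \right)} = L + 201 = 201 + L$)
$\frac{-227535 + w{\left(153 \right)}}{-104115 - 100918} = \frac{-227535 + \left(201 + 153\right)}{-104115 - 100918} = \frac{-227535 + 354}{-205033} = \left(-227181\right) \left(- \frac{1}{205033}\right) = \frac{227181}{205033}$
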